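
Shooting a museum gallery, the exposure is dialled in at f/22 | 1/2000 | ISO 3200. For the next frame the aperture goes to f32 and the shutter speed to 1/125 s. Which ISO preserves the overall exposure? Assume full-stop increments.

Aperture: f/22 → f/32 — 1 stop stopped down (darker).
Shutter speed: 1/2000 → 1/1000 → 1/500 → 1/250 → 1/125 — 4 stops longer (brighter).
Net change so far: 3 stops brighter. Offset with the ISO: 3200 → 1600 → 800 → 400.

ISO 400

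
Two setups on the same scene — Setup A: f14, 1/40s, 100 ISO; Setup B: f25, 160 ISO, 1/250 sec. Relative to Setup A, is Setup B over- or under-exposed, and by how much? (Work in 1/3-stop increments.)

Aperture: f/14 → f/16 → f/18 → f/20 → f/22 → f/25 — 1 2/3 stops narrower (darker).
Shutter speed: 1/40 → 1/50 → 1/60 → 1/80 → 1/100 → 1/125 → 1/160 → 1/200 → 1/250 — 2 2/3 stops shorter (darker).
ISO: 100 → 125 → 160 — 2/3 stop raised (brighter).
Net: −1 2/3 −2 2/3 +2/3 = −3 2/3 stops.

3 2/3 stops darker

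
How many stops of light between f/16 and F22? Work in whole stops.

1 stop

f/16 → f/22 — count the steps: 1 stop.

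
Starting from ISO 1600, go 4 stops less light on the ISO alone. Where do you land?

ISO 100

ISO: 1600 → 800 → 400 → 200 → 100 — 4 stops dropped (darker).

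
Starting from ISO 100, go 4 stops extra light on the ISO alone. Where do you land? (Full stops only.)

ISO: 100 → 200 → 400 → 800 → 1600 — 4 stops raised (brighter).

ISO 1600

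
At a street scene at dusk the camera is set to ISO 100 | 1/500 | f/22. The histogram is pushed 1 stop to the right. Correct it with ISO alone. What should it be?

ISO 50

Overexposed by 1 stop → need 1 stop darker.
ISO: 100 → 50.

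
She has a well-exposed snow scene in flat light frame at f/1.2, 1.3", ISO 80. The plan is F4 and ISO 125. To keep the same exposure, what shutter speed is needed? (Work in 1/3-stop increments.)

8 s

Aperture: f/1.2 → f/1.4 → f/1.6 → f/1.8 → f/2 → f/2.2 → f/2.5 → f/2.8 → f/3.2 → f/3.5 → f/4 — 3 1/3 stops narrower (darker).
ISO: 80 → 100 → 125 — 2/3 stop higher (brighter).
Net change so far: 2 2/3 stops darker. Offset with the shutter speed: 1.3 → 1.6 → 2 → 2.5 → 3.2 → 4 → 5 → 6 → 8.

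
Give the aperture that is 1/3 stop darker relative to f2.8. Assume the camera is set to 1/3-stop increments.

f/3.2

Aperture: f/2.8 → f/3.2 — 1/3 stop stopped down (darker).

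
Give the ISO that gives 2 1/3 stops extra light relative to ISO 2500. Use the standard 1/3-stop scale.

ISO: 2500 → 3200 → 4000 → 5000 → 6400 → 8000 → 10000 → 12800 — 2 1/3 stops higher (brighter).

ISO 12800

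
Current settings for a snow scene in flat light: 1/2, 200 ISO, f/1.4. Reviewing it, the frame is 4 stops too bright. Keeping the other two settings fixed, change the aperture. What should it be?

Overexposed by 4 stops → need 4 stops darker.
Aperture: f/1.4 → f/2 → f/2.8 → f/4 → f/5.6.

f/5.6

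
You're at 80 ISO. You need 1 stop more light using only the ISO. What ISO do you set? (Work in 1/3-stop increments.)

ISO: 80 → 100 → 125 → 160 — 1 stop higher (brighter).

ISO 160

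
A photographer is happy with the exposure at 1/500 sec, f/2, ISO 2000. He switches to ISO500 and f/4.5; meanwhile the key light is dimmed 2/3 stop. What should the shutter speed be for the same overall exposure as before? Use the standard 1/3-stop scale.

Scene light: 2/3 stop darker.
ISO: 2000 → 1600 → 1250 → 1000 → 800 → 640 → 500 — 2 stops lower (darker).
Aperture: f/2 → f/2.2 → f/2.5 → f/2.8 → f/3.2 → f/3.5 → f/4 → f/4.5 — 2 1/3 stops smaller aperture (darker).
Net so far: 5 stops darker. Shutter speed: 1/500 → 1/400 → 1/320 → 1/250 → 1/200 → 1/160 → 1/125 → 1/100 → 1/80 → 1/60 → 1/50 → 1/40 → 1/30 → 1/25 → 1/20 → 1/15.

1/15s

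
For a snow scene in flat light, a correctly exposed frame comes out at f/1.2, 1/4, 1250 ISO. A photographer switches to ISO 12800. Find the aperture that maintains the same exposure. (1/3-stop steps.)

ISO: 1250 → 1600 → 2000 → 2500 → 3200 → 4000 → 5000 → 6400 → 8000 → 10000 → 12800 — 3 1/3 stops higher (brighter).
Need 3 1/3 stops darker from the aperture: f/1.2 → f/1.4 → f/1.6 → f/1.8 → f/2 → f/2.2 → f/2.5 → f/2.8 → f/3.2 → f/3.5 → f/4.

f/4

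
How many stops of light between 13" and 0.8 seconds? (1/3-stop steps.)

4 stops

13 → 10 → 8 → 6 → 5 → 4 → 3.2 → 2.5 → 2 → 1.6 → 1.3 → 1 → 0.8 — count the steps: 12 third-stops = 4 stops.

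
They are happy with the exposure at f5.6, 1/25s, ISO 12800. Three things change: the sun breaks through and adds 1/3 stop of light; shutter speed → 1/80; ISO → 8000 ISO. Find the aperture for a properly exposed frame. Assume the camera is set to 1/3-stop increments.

f/2.8

Scene light: 1/3 stop brighter.
Shutter speed: 1/25 → 1/30 → 1/40 → 1/50 → 1/60 → 1/80 — 1 2/3 stops faster (darker).
ISO: 12800 → 10000 → 8000 — 2/3 stop lower (darker).
Net so far: 2 stops darker. Aperture: f/5.6 → f/5 → f/4.5 → f/4 → f/3.5 → f/3.2 → f/2.8.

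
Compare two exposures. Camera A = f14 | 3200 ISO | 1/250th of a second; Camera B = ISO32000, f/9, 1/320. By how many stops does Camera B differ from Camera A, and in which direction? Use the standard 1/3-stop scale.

Aperture: f/14 → f/13 → f/11 → f/10 → f/9 — 1 1/3 stops opened up (brighter).
Shutter speed: 1/250 → 1/320 — 1/3 stop faster (darker).
ISO: 3200 → 4000 → 5000 → 6400 → 8000 → 10000 → 12800 → 16000 → 20000 → 25600 → 32000 — 3 1/3 stops higher (brighter).
Net: +1 1/3 −1/3 +3 1/3 = +4 1/3 stops.

4 1/3 stops brighter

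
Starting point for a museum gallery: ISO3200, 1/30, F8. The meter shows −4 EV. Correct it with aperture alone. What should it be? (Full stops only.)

f/2

Underexposed by 4 stops → need 4 stops brighter.
Aperture: f/8 → f/5.6 → f/4 → f/2.8 → f/2.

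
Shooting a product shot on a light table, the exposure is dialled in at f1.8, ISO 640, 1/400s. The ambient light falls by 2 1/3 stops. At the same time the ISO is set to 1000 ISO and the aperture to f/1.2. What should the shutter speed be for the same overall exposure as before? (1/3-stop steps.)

1/250s

Scene light: 2 1/3 stops darker.
ISO: 640 → 800 → 1000 — 2/3 stop higher (brighter).
Aperture: f/1.8 → f/1.6 → f/1.4 → f/1.2 — 1 stop larger aperture (brighter).
Net so far: 2/3 stop darker. Shutter speed: 1/400 → 1/320 → 1/250.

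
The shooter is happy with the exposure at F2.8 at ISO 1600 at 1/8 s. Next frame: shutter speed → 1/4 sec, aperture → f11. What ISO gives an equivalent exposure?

Shutter speed: 1/8 → 1/4 — 1 stop longer (brighter).
Aperture: f/2.8 → f/4 → f/5.6 → f/8 → f/11 — 4 stops stopped down (darker).
Net change so far: 3 stops darker. Offset with the ISO: 1600 → 3200 → 6400 → 12800.

ISO 12800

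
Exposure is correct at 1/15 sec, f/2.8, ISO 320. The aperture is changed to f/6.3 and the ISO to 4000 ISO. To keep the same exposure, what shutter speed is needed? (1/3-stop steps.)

1/40s

Aperture: f/2.8 → f/3.2 → f/3.5 → f/4 → f/4.5 → f/5 → f/5.6 → f/6.3 — 2 1/3 stops smaller aperture (darker).
ISO: 320 → 400 → 500 → 640 → 800 → 1000 → 1250 → 1600 → 2000 → 2500 → 3200 → 4000 — 3 2/3 stops raised (brighter).
Net change so far: 1 1/3 stops brighter. Offset with the shutter speed: 1/15 → 1/20 → 1/25 → 1/30 → 1/40.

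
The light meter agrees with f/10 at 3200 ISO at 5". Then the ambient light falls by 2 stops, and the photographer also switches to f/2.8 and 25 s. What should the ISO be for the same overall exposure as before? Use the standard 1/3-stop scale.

ISO 200

Scene light: 2 stops darker.
Aperture: f/10 → f/9 → f/8 → f/7.1 → f/6.3 → f/5.6 → f/5 → f/4.5 → f/4 → f/3.5 → f/3.2 → f/2.8 — 3 2/3 stops wider (brighter).
Shutter speed: 5 → 6 → 8 → 10 → 13 → 15 → 20 → 25 — 2 1/3 stops longer (brighter).
Net so far: 4 stops brighter. ISO: 3200 → 2500 → 2000 → 1600 → 1250 → 1000 → 800 → 640 → 500 → 400 → 320 → 250 → 200.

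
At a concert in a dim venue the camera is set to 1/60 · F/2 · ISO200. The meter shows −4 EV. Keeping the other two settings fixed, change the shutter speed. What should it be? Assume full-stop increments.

Underexposed by 4 stops → need 4 stops brighter.
Shutter speed: 1/60 → 1/30 → 1/15 → 1/8 → 1/4.

1/4s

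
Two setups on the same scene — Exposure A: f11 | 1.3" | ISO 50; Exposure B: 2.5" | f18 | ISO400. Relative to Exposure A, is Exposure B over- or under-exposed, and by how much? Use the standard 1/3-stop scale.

Aperture: f/11 → f/13 → f/14 → f/16 → f/18 — 1 1/3 stops stopped down (darker).
Shutter speed: 1.3 → 1.6 → 2 → 2.5 — 1 stop slower (brighter).
ISO: 50 → 64 → 80 → 100 → 125 → 160 → 200 → 250 → 320 → 400 — 3 stops higher (brighter).
Net: −1 1/3 +1 +3 = +2 2/3 stops.

2 2/3 stops brighter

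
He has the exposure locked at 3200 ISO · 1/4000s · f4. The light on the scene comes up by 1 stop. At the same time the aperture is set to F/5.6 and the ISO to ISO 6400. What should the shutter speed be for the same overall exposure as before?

1/8000s

Scene light: 1 stop brighter.
Aperture: f/4 → f/5.6 — 1 stop stopped down (darker).
ISO: 3200 → 6400 — 1 stop raised (brighter).
Net so far: 1 stop brighter. Shutter speed: 1/4000 → 1/8000.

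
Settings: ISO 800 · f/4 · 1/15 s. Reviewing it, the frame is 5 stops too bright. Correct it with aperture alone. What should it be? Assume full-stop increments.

Overexposed by 5 stops → need 5 stops darker.
Aperture: f/4 → f/5.6 → f/8 → f/11 → f/16 → f/22.

f/22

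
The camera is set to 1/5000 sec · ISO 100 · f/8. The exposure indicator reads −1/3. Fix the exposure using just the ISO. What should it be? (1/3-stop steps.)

ISO 125

Underexposed by 1/3 stop → need 1/3 stop brighter.
ISO: 100 → 125.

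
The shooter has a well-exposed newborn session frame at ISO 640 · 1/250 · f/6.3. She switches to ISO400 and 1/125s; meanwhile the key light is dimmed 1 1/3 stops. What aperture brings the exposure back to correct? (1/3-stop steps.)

Scene light: 1 1/3 stops darker.
ISO: 640 → 500 → 400 — 2/3 stop dropped (darker).
Shutter speed: 1/250 → 1/200 → 1/160 → 1/125 — 1 stop slower (brighter).
Net so far: 1 stop darker. Aperture: f/6.3 → f/5.6 → f/5 → f/4.5.

f/4.5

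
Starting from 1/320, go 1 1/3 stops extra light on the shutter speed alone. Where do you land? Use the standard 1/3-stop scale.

Shutter speed: 1/320 → 1/250 → 1/200 → 1/160 → 1/125 — 1 1/3 stops slower (brighter).

1/125s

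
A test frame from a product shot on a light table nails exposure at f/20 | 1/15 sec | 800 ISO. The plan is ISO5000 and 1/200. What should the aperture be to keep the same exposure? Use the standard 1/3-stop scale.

f/14

ISO: 800 → 1000 → 1250 → 1600 → 2000 → 2500 → 3200 → 4000 → 5000 — 2 2/3 stops raised (brighter).
Shutter speed: 1/15 → 1/20 → 1/25 → 1/30 → 1/40 → 1/50 → 1/60 → 1/80 → 1/100 → 1/125 → 1/160 → 1/200 — 3 2/3 stops faster (darker).
Net change so far: 1 stop darker. Offset with the aperture: f/20 → f/18 → f/16 → f/14.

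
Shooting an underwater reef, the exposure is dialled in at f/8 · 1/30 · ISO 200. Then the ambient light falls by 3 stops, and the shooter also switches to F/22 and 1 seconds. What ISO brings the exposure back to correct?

Scene light: 3 stops darker.
Aperture: f/8 → f/11 → f/16 → f/22 — 3 stops smaller aperture (darker).
Shutter speed: 1/30 → 1/15 → 1/8 → 1/4 → 1/2 → 1 — 5 stops slower (brighter).
Net so far: 1 stop darker. ISO: 200 → 400.

ISO 400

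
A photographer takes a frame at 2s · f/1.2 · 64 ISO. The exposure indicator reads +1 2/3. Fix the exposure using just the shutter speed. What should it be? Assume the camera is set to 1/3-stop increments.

Overexposed by 1 2/3 stops → need 1 2/3 stops darker.
Shutter speed: 2 → 1.6 → 1.3 → 1 → 0.8 → 0.6.

0.6 s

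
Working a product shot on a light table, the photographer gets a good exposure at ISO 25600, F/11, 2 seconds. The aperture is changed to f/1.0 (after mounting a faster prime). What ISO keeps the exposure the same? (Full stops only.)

Aperture: f/11 → f/8 → f/5.6 → f/4 → f/2.8 → f/2 → f/1.4 → f/1.0 — 7 stops larger aperture (brighter).
Need 7 stops darker from the ISO: 25600 → 12800 → 6400 → 3200 → 1600 → 800 → 400 → 200.

ISO 200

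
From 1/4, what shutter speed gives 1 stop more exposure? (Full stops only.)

Shutter speed: 1/4 → 1/2 — 1 stop slower (brighter).

1/2s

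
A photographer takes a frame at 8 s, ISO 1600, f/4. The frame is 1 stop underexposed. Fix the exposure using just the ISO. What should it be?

Underexposed by 1 stop → need 1 stop brighter.
ISO: 1600 → 3200.

ISO 3200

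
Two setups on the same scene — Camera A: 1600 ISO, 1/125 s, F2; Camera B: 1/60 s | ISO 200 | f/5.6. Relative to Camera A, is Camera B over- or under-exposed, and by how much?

Aperture: f/2 → f/2.8 → f/4 → f/5.6 — 3 stops stopped down (darker).
Shutter speed: 1/125 → 1/60 — 1 stop longer (brighter).
ISO: 1600 → 800 → 400 → 200 — 3 stops dropped (darker).
Net: −3 +1 −3 = −5 stops.

5 stops darker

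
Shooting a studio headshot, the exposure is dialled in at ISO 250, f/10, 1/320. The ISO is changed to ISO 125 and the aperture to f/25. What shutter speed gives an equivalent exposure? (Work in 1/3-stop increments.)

1/25s

ISO: 250 → 200 → 160 → 125 — 1 stop dropped (darker).
Aperture: f/10 → f/11 → f/13 → f/14 → f/16 → f/18 → f/20 → f/22 → f/25 — 2 2/3 stops stopped down (darker).
Net change so far: 3 2/3 stops darker. Offset with the shutter speed: 1/320 → 1/250 → 1/200 → 1/160 → 1/125 → 1/100 → 1/80 → 1/60 → 1/50 → 1/40 → 1/30 → 1/25.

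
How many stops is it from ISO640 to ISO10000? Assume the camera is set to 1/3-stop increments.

640 → 800 → 1000 → 1250 → 1600 → 2000 → 2500 → 3200 → 4000 → 5000 → 6400 → 8000 → 10000 — count the steps: 12 third-stops = 4 stops.

4 stops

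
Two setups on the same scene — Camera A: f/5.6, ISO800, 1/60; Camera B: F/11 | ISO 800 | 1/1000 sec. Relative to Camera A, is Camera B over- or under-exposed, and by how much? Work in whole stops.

6 stops darker

Aperture: f/5.6 → f/8 → f/11 — 2 stops smaller aperture (darker).
Shutter speed: 1/60 → 1/125 → 1/250 → 1/500 → 1/1000 — 4 stops shorter (darker).
ISO: unchanged.
Net: −2 −4 = −6 stops.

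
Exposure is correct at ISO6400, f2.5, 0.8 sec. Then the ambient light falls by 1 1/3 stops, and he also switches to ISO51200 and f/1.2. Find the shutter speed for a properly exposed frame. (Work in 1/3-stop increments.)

Scene light: 1 1/3 stops darker.
ISO: 6400 → 8000 → 10000 → 12800 → 16000 → 20000 → 25600 → 32000 → 40000 → 51200 — 3 stops higher (brighter).
Aperture: f/2.5 → f/2.2 → f/2 → f/1.8 → f/1.6 → f/1.4 → f/1.2 — 2 stops wider (brighter).
Net so far: 3 2/3 stops brighter. Shutter speed: 0.8 → 0.6 → 0.5 → 0.4 → 0.3 → 1/4 → 1/5 → 1/6 → 1/8 → 1/10 → 1/13 → 1/15.

1/15s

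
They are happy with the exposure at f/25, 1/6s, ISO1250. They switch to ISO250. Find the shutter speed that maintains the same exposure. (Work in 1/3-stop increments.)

ISO: 1250 → 1000 → 800 → 640 → 500 → 400 → 320 → 250 — 2 1/3 stops dropped (darker).
Need 2 1/3 stops brighter from the shutter speed: 1/6 → 1/5 → 1/4 → 0.3 → 0.4 → 0.5 → 0.6 → 0.8.

0.8 s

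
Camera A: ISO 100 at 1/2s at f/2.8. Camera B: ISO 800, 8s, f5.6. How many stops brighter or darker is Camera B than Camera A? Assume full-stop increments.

5 stops brighter

Aperture: f/2.8 → f/4 → f/5.6 — 2 stops smaller aperture (darker).
Shutter speed: 1/2 → 1 → 2 → 4 → 8 — 4 stops slower (brighter).
ISO: 100 → 200 → 400 → 800 — 3 stops higher (brighter).
Net: −2 +4 +3 = +5 stops.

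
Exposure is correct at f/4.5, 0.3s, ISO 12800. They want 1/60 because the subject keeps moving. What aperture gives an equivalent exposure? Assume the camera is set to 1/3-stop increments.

f/1.0

Shutter speed: 0.3 → 1/4 → 1/5 → 1/6 → 1/8 → 1/10 → 1/13 → 1/15 → 1/20 → 1/25 → 1/30 → 1/40 → 1/50 → 1/60 — 4 1/3 stops shorter (darker).
Need 4 1/3 stops brighter from the aperture: f/4.5 → f/4 → f/3.5 → f/3.2 → f/2.8 → f/2.5 → f/2.2 → f/2 → f/1.8 → f/1.6 → f/1.4 → f/1.2 → f/1.1 → f/1.0.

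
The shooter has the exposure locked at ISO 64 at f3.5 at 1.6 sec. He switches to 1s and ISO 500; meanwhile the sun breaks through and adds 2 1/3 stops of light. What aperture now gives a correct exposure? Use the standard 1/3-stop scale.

f/18

Scene light: 2 1/3 stops brighter.
Shutter speed: 1.6 → 1.3 → 1 — 2/3 stop faster (darker).
ISO: 64 → 80 → 100 → 125 → 160 → 200 → 250 → 320 → 400 → 500 — 3 stops higher (brighter).
Net so far: 4 2/3 stops brighter. Aperture: f/3.5 → f/4 → f/4.5 → f/5 → f/5.6 → f/6.3 → f/7.1 → f/8 → f/9 → f/10 → f/11 → f/13 → f/14 → f/16 → f/18.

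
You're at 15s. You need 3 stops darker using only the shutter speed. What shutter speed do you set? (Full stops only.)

Shutter speed: 15 → 8 → 4 → 2 — 3 stops faster (darker).

2 s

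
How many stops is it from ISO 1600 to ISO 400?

2 stops

1600 → 800 → 400 — count the steps: 2 stops.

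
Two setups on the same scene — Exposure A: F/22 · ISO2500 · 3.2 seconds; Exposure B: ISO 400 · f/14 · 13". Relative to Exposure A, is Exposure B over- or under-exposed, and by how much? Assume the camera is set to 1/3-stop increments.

Aperture: f/22 → f/20 → f/18 → f/16 → f/14 — 1 1/3 stops larger aperture (brighter).
Shutter speed: 3.2 → 4 → 5 → 6 → 8 → 10 → 13 — 2 stops longer (brighter).
ISO: 2500 → 2000 → 1600 → 1250 → 1000 → 800 → 640 → 500 → 400 — 2 2/3 stops lower (darker).
Net: +1 1/3 +2 −2 2/3 = +2/3 stops.

2/3 stop brighter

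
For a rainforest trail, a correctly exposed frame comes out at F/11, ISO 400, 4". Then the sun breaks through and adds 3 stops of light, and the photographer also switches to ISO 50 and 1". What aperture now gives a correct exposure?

Scene light: 3 stops brighter.
ISO: 400 → 200 → 100 → 50 — 3 stops dropped (darker).
Shutter speed: 4 → 2 → 1 — 2 stops faster (darker).
Net so far: 2 stops darker. Aperture: f/11 → f/8 → f/5.6.

f/5.6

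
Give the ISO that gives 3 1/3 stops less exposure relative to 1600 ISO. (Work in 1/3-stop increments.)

ISO 160

ISO: 1600 → 1250 → 1000 → 800 → 640 → 500 → 400 → 320 → 250 → 200 → 160 — 3 1/3 stops dropped (darker).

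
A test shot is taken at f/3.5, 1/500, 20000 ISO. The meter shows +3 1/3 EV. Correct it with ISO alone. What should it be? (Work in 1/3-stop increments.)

Overexposed by 3 1/3 stops → need 3 1/3 stops darker.
ISO: 20000 → 16000 → 12800 → 10000 → 8000 → 6400 → 5000 → 4000 → 3200 → 2500 → 2000.

ISO 2000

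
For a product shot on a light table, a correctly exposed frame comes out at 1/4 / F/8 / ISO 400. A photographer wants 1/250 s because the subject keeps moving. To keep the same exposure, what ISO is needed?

Shutter speed: 1/4 → 1/8 → 1/15 → 1/30 → 1/60 → 1/125 → 1/250 — 6 stops shorter (darker).
Need 6 stops brighter from the ISO: 400 → 800 → 1600 → 3200 → 6400 → 12800 → 25600.

ISO 25600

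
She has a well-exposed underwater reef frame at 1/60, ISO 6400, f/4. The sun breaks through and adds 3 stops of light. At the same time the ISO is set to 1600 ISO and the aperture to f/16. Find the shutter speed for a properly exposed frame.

Scene light: 3 stops brighter.
ISO: 6400 → 3200 → 1600 — 2 stops lower (darker).
Aperture: f/4 → f/5.6 → f/8 → f/11 → f/16 — 4 stops stopped down (darker).
Net so far: 3 stops darker. Shutter speed: 1/60 → 1/30 → 1/15 → 1/8.

1/8s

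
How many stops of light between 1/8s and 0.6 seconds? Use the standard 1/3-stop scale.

1/8 → 1/6 → 1/5 → 1/4 → 0.3 → 0.4 → 0.5 → 0.6 — count the steps: 7 third-stops = 2 1/3 stops.

2 1/3 stops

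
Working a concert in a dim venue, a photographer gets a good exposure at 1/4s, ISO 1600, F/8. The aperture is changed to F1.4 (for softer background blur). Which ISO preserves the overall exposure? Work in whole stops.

ISO 50

Aperture: f/8 → f/5.6 → f/4 → f/2.8 → f/2 → f/1.4 — 5 stops wider (brighter).
Need 5 stops darker from the ISO: 1600 → 800 → 400 → 200 → 100 → 50.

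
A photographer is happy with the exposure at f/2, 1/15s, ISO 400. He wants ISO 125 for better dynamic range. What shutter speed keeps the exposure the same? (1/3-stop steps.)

ISO: 400 → 320 → 250 → 200 → 160 → 125 — 1 2/3 stops lower (darker).
Need 1 2/3 stops brighter from the shutter speed: 1/15 → 1/13 → 1/10 → 1/8 → 1/6 → 1/5.

1/5s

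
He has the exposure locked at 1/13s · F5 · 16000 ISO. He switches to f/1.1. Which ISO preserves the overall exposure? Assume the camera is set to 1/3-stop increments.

Aperture: f/5 → f/4.5 → f/4 → f/3.5 → f/3.2 → f/2.8 → f/2.5 → f/2.2 → f/2 → f/1.8 → f/1.6 → f/1.4 → f/1.2 → f/1.1 — 4 1/3 stops wider (brighter).
Need 4 1/3 stops darker from the ISO: 16000 → 12800 → 10000 → 8000 → 6400 → 5000 → 4000 → 3200 → 2500 → 2000 → 1600 → 1250 → 1000 → 800.

ISO 800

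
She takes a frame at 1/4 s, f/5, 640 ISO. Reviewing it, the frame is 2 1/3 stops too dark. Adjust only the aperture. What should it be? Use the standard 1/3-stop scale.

f/2.2

Underexposed by 2 1/3 stops → need 2 1/3 stops brighter.
Aperture: f/5 → f/4.5 → f/4 → f/3.5 → f/3.2 → f/2.8 → f/2.5 → f/2.2.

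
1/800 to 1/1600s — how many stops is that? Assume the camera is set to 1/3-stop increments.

1 stop

1/800 → 1/1000 → 1/1250 → 1/1600 — count the steps: 3 third-stops = 1 stop.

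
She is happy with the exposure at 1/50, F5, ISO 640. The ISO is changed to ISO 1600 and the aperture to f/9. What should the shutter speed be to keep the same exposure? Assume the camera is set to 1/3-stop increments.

ISO: 640 → 800 → 1000 → 1250 → 1600 — 1 1/3 stops higher (brighter).
Aperture: f/5 → f/5.6 → f/6.3 → f/7.1 → f/8 → f/9 — 1 2/3 stops smaller aperture (darker).
Net change so far: 1/3 stop darker. Offset with the shutter speed: 1/50 → 1/40.

1/40s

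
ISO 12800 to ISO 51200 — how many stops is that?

2 stops

12800 → 25600 → 51200 — count the steps: 2 stops.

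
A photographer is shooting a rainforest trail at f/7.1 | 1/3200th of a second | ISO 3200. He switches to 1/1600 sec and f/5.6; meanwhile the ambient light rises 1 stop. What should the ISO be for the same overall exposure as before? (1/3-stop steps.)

Scene light: 1 stop brighter.
Shutter speed: 1/3200 → 1/2500 → 1/2000 → 1/1600 — 1 stop slower (brighter).
Aperture: f/7.1 → f/6.3 → f/5.6 — 2/3 stop opened up (brighter).
Net so far: 2 2/3 stops brighter. ISO: 3200 → 2500 → 2000 → 1600 → 1250 → 1000 → 800 → 640 → 500.

ISO 500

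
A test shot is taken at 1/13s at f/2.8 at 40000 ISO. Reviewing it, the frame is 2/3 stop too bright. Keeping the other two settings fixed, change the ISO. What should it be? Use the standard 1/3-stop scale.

Overexposed by 2/3 stop → need 2/3 stop darker.
ISO: 40000 → 32000 → 25600.

ISO 25600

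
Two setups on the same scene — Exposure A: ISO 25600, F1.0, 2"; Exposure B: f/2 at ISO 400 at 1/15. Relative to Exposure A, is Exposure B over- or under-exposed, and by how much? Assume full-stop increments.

Aperture: f/1.0 → f/1.4 → f/2 — 2 stops narrower (darker).
Shutter speed: 2 → 1 → 1/2 → 1/4 → 1/8 → 1/15 — 5 stops faster (darker).
ISO: 25600 → 12800 → 6400 → 3200 → 1600 → 800 → 400 — 6 stops dropped (darker).
Net: −2 −5 −6 = −13 stops.

13 stops darker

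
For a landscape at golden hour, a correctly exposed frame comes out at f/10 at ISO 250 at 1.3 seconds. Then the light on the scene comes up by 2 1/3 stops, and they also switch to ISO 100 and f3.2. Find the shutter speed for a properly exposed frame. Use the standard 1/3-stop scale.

1/15s

Scene light: 2 1/3 stops brighter.
ISO: 250 → 200 → 160 → 125 → 100 — 1 1/3 stops lower (darker).
Aperture: f/10 → f/9 → f/8 → f/7.1 → f/6.3 → f/5.6 → f/5 → f/4.5 → f/4 → f/3.5 → f/3.2 — 3 1/3 stops opened up (brighter).
Net so far: 4 1/3 stops brighter. Shutter speed: 1.3 → 1 → 0.8 → 0.6 → 0.5 → 0.4 → 0.3 → 1/4 → 1/5 → 1/6 → 1/8 → 1/10 → 1/13 → 1/15.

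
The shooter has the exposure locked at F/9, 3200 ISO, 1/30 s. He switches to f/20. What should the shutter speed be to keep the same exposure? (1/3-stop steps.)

Aperture: f/9 → f/10 → f/11 → f/13 → f/14 → f/16 → f/18 → f/20 — 2 1/3 stops smaller aperture (darker).
Need 2 1/3 stops brighter from the shutter speed: 1/30 → 1/25 → 1/20 → 1/15 → 1/13 → 1/10 → 1/8 → 1/6.

1/6s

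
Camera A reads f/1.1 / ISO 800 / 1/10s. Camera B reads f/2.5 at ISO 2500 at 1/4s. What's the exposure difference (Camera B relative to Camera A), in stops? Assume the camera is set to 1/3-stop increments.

2/3 stop brighter

Aperture: f/1.1 → f/1.2 → f/1.4 → f/1.6 → f/1.8 → f/2 → f/2.2 → f/2.5 — 2 1/3 stops stopped down (darker).
Shutter speed: 1/10 → 1/8 → 1/6 → 1/5 → 1/4 — 1 1/3 stops longer (brighter).
ISO: 800 → 1000 → 1250 → 1600 → 2000 → 2500 — 1 2/3 stops raised (brighter).
Net: −2 1/3 +1 1/3 +1 2/3 = +2/3 stops.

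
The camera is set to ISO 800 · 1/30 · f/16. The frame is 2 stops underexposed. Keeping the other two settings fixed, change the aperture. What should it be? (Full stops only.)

Underexposed by 2 stops → need 2 stops brighter.
Aperture: f/16 → f/11 → f/8.

f/8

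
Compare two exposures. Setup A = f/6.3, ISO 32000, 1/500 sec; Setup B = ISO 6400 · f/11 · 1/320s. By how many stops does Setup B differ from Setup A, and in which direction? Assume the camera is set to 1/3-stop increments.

3 1/3 stops darker

Aperture: f/6.3 → f/7.1 → f/8 → f/9 → f/10 → f/11 — 1 2/3 stops smaller aperture (darker).
Shutter speed: 1/500 → 1/400 → 1/320 — 2/3 stop longer (brighter).
ISO: 32000 → 25600 → 20000 → 16000 → 12800 → 10000 → 8000 → 6400 — 2 1/3 stops dropped (darker).
Net: −1 2/3 +2/3 −2 1/3 = −3 1/3 stops.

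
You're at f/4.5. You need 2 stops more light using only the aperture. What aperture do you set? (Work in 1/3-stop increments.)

f/2.2

Aperture: f/4.5 → f/4 → f/3.5 → f/3.2 → f/2.8 → f/2.5 → f/2.2 — 2 stops opened up (brighter).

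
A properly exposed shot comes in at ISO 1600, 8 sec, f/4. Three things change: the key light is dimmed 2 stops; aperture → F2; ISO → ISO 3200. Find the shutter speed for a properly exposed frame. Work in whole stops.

4 s

Scene light: 2 stops darker.
Aperture: f/4 → f/2.8 → f/2 — 2 stops wider (brighter).
ISO: 1600 → 3200 — 1 stop raised (brighter).
Net so far: 1 stop brighter. Shutter speed: 8 → 4.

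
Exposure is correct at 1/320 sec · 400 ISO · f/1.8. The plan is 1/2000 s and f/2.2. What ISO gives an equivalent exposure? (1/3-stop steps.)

Shutter speed: 1/320 → 1/400 → 1/500 → 1/640 → 1/800 → 1/1000 → 1/1250 → 1/1600 → 1/2000 — 2 2/3 stops faster (darker).
Aperture: f/1.8 → f/2 → f/2.2 — 2/3 stop narrower (darker).
Net change so far: 3 1/3 stops darker. Offset with the ISO: 400 → 500 → 640 → 800 → 1000 → 1250 → 1600 → 2000 → 2500 → 3200 → 4000.

ISO 4000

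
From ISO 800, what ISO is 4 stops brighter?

ISO 12800

ISO: 800 → 1600 → 3200 → 6400 → 12800 — 4 stops raised (brighter).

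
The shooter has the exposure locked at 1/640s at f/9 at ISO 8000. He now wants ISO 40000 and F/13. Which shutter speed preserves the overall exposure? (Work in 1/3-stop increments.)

1/1600s

ISO: 8000 → 10000 → 12800 → 16000 → 20000 → 25600 → 32000 → 40000 — 2 1/3 stops higher (brighter).
Aperture: f/9 → f/10 → f/11 → f/13 — 1 stop stopped down (darker).
Net change so far: 1 1/3 stops brighter. Offset with the shutter speed: 1/640 → 1/800 → 1/1000 → 1/1250 → 1/1600.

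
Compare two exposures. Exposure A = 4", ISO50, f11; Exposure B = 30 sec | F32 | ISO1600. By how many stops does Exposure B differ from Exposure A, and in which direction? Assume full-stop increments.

Aperture: f/11 → f/16 → f/22 → f/32 — 3 stops narrower (darker).
Shutter speed: 4 → 8 → 15 → 30 — 3 stops longer (brighter).
ISO: 50 → 100 → 200 → 400 → 800 → 1600 — 5 stops raised (brighter).
Net: −3 +3 +5 = +5 stops.

5 stops brighter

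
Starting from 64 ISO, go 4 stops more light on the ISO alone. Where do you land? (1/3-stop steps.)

ISO 1000

ISO: 64 → 80 → 100 → 125 → 160 → 200 → 250 → 320 → 400 → 500 → 640 → 800 → 1000 — 4 stops raised (brighter).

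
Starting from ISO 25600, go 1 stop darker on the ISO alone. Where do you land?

ISO 12800

ISO: 25600 → 12800 — 1 stop dropped (darker).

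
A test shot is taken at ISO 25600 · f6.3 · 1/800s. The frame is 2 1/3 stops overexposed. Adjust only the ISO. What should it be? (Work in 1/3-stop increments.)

Overexposed by 2 1/3 stops → need 2 1/3 stops darker.
ISO: 25600 → 20000 → 16000 → 12800 → 10000 → 8000 → 6400 → 5000.

ISO 5000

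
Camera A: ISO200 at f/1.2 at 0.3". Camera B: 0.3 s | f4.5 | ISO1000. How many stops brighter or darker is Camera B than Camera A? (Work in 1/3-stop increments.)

Aperture: f/1.2 → f/1.4 → f/1.6 → f/1.8 → f/2 → f/2.2 → f/2.5 → f/2.8 → f/3.2 → f/3.5 → f/4 → f/4.5 — 3 2/3 stops stopped down (darker).
Shutter speed: unchanged.
ISO: 200 → 250 → 320 → 400 → 500 → 640 → 800 → 1000 — 2 1/3 stops raised (brighter).
Net: −3 2/3 +2 1/3 = −1 1/3 stops.

1 1/3 stops darker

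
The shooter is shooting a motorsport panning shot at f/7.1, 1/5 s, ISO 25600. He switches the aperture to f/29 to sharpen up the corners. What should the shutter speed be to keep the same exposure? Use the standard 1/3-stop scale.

3.2 s

Aperture: f/7.1 → f/8 → f/9 → f/10 → f/11 → f/13 → f/14 → f/16 → f/18 → f/20 → f/22 → f/25 → f/29 — 4 stops narrower (darker).
Need 4 stops brighter from the shutter speed: 1/5 → 1/4 → 0.3 → 0.4 → 0.5 → 0.6 → 0.8 → 1 → 1.3 → 1.6 → 2 → 2.5 → 3.2.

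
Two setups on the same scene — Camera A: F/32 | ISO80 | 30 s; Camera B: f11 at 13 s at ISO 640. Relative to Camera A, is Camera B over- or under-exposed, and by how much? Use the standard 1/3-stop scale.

4 2/3 stops brighter

Aperture: f/32 → f/29 → f/25 → f/22 → f/20 → f/18 → f/16 → f/14 → f/13 → f/11 — 3 stops opened up (brighter).
Shutter speed: 30 → 25 → 20 → 15 → 13 — 1 1/3 stops faster (darker).
ISO: 80 → 100 → 125 → 160 → 200 → 250 → 320 → 400 → 500 → 640 — 3 stops higher (brighter).
Net: +3 −1 1/3 +3 = +4 2/3 stops.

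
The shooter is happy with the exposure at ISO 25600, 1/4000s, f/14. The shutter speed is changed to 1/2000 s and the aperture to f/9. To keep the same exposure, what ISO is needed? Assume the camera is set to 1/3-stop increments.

ISO 5000

Shutter speed: 1/4000 → 1/3200 → 1/2500 → 1/2000 — 1 stop slower (brighter).
Aperture: f/14 → f/13 → f/11 → f/10 → f/9 — 1 1/3 stops larger aperture (brighter).
Net change so far: 2 1/3 stops brighter. Offset with the ISO: 25600 → 20000 → 16000 → 12800 → 10000 → 8000 → 6400 → 5000.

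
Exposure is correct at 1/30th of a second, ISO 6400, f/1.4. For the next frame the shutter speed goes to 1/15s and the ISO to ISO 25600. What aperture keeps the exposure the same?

Shutter speed: 1/30 → 1/15 — 1 stop longer (brighter).
ISO: 6400 → 12800 → 25600 — 2 stops raised (brighter).
Net change so far: 3 stops brighter. Offset with the aperture: f/1.4 → f/2 → f/2.8 → f/4.

f/4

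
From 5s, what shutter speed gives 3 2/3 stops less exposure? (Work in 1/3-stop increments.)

0.4 s

Shutter speed: 5 → 4 → 3.2 → 2.5 → 2 → 1.6 → 1.3 → 1 → 0.8 → 0.6 → 0.5 → 0.4 — 3 2/3 stops shorter (darker).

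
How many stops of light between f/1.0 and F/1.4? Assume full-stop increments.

1 stop

f/1.0 → f/1.4 — count the steps: 1 stop.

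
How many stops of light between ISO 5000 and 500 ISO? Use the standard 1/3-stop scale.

3 1/3 stops

5000 → 4000 → 3200 → 2500 → 2000 → 1600 → 1250 → 1000 → 800 → 640 → 500 — count the steps: 10 third-stops = 3 1/3 stops.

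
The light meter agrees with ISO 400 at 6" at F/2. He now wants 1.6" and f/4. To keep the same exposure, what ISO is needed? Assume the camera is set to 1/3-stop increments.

ISO 6400

Shutter speed: 6 → 5 → 4 → 3.2 → 2.5 → 2 → 1.6 — 2 stops shorter (darker).
Aperture: f/2 → f/2.2 → f/2.5 → f/2.8 → f/3.2 → f/3.5 → f/4 — 2 stops smaller aperture (darker).
Net change so far: 4 stops darker. Offset with the ISO: 400 → 500 → 640 → 800 → 1000 → 1250 → 1600 → 2000 → 2500 → 3200 → 4000 → 5000 → 6400.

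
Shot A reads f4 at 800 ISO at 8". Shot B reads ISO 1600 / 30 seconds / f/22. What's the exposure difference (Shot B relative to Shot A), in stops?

2 stops darker

Aperture: f/4 → f/5.6 → f/8 → f/11 → f/16 → f/22 — 5 stops stopped down (darker).
Shutter speed: 8 → 15 → 30 — 2 stops longer (brighter).
ISO: 800 → 1600 — 1 stop raised (brighter).
Net: −5 +2 +1 = −2 stops.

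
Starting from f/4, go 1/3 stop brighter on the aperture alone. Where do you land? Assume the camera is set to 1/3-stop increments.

f/3.5

Aperture: f/4 → f/3.5 — 1/3 stop opened up (brighter).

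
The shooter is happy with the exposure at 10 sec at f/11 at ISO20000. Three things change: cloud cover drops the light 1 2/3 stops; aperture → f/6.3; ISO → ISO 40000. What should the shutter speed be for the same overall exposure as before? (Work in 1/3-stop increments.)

5 s

Scene light: 1 2/3 stops darker.
Aperture: f/11 → f/10 → f/9 → f/8 → f/7.1 → f/6.3 — 1 2/3 stops larger aperture (brighter).
ISO: 20000 → 25600 → 32000 → 40000 — 1 stop higher (brighter).
Net so far: 1 stop brighter. Shutter speed: 10 → 8 → 6 → 5.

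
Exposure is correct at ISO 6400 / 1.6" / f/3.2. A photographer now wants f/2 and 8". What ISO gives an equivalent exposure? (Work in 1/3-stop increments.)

Aperture: f/3.2 → f/2.8 → f/2.5 → f/2.2 → f/2 — 1 1/3 stops opened up (brighter).
Shutter speed: 1.6 → 2 → 2.5 → 3.2 → 4 → 5 → 6 → 8 — 2 1/3 stops slower (brighter).
Net change so far: 3 2/3 stops brighter. Offset with the ISO: 6400 → 5000 → 4000 → 3200 → 2500 → 2000 → 1600 → 1250 → 1000 → 800 → 640 → 500.

ISO 500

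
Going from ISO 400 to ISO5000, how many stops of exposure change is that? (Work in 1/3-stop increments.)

3 2/3 stops

400 → 500 → 640 → 800 → 1000 → 1250 → 1600 → 2000 → 2500 → 3200 → 4000 → 5000 — count the steps: 11 third-stops = 3 2/3 stops.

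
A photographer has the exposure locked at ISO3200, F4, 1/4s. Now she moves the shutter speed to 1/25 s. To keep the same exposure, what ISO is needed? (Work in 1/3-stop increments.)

Shutter speed: 1/4 → 1/5 → 1/6 → 1/8 → 1/10 → 1/13 → 1/15 → 1/20 → 1/25 — 2 2/3 stops faster (darker).
Need 2 2/3 stops brighter from the ISO: 3200 → 4000 → 5000 → 6400 → 8000 → 10000 → 12800 → 16000 → 20000.

ISO 20000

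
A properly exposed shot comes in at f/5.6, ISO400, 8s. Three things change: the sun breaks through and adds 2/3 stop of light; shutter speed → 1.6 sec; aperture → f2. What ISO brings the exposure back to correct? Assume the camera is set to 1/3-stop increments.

Scene light: 2/3 stop brighter.
Shutter speed: 8 → 6 → 5 → 4 → 3.2 → 2.5 → 2 → 1.6 — 2 1/3 stops faster (darker).
Aperture: f/5.6 → f/5 → f/4.5 → f/4 → f/3.5 → f/3.2 → f/2.8 → f/2.5 → f/2.2 → f/2 — 3 stops larger aperture (brighter).
Net so far: 1 1/3 stops brighter. ISO: 400 → 320 → 250 → 200 → 160.

ISO 160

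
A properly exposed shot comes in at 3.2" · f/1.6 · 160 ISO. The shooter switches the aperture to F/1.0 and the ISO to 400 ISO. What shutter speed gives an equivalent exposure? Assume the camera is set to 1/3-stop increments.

0.5 s

Aperture: f/1.6 → f/1.4 → f/1.2 → f/1.1 → f/1.0 — 1 1/3 stops larger aperture (brighter).
ISO: 160 → 200 → 250 → 320 → 400 — 1 1/3 stops raised (brighter).
Net change so far: 2 2/3 stops brighter. Offset with the shutter speed: 3.2 → 2.5 → 2 → 1.6 → 1.3 → 1 → 0.8 → 0.6 → 0.5.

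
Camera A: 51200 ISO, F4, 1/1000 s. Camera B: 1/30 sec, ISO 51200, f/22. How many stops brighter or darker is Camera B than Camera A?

same exposure (0 stops)

Aperture: f/4 → f/5.6 → f/8 → f/11 → f/16 → f/22 — 5 stops narrower (darker).
Shutter speed: 1/1000 → 1/500 → 1/250 → 1/125 → 1/60 → 1/30 — 5 stops longer (brighter).
ISO: unchanged.
Net: −5 +5 = 0 stops.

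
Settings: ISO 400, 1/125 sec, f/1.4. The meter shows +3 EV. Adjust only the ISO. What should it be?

Overexposed by 3 stops → need 3 stops darker.
ISO: 400 → 200 → 100 → 50.

ISO 50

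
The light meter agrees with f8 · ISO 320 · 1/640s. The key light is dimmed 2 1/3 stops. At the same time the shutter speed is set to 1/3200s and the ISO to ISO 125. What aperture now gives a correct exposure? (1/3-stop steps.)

Scene light: 2 1/3 stops darker.
Shutter speed: 1/640 → 1/800 → 1/1000 → 1/1250 → 1/1600 → 1/2000 → 1/2500 → 1/3200 — 2 1/3 stops faster (darker).
ISO: 320 → 250 → 200 → 160 → 125 — 1 1/3 stops dropped (darker).
Net so far: 6 stops darker. Aperture: f/8 → f/7.1 → f/6.3 → f/5.6 → f/5 → f/4.5 → f/4 → f/3.5 → f/3.2 → f/2.8 → f/2.5 → f/2.2 → f/2 → f/1.8 → f/1.6 → f/1.4 → f/1.2 → f/1.1 → f/1.0.

f/1.0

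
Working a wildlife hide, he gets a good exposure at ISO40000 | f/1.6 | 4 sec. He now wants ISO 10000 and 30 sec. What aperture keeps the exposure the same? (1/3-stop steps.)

ISO: 40000 → 32000 → 25600 → 20000 → 16000 → 12800 → 10000 — 2 stops lower (darker).
Shutter speed: 4 → 5 → 6 → 8 → 10 → 13 → 15 → 20 → 25 → 30 — 3 stops longer (brighter).
Net change so far: 1 stop brighter. Offset with the aperture: f/1.6 → f/1.8 → f/2 → f/2.2.

f/2.2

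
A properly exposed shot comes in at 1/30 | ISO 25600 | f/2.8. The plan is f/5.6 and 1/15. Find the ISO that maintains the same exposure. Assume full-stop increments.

ISO 51200

Aperture: f/2.8 → f/4 → f/5.6 — 2 stops stopped down (darker).
Shutter speed: 1/30 → 1/15 — 1 stop slower (brighter).
Net change so far: 1 stop darker. Offset with the ISO: 25600 → 51200.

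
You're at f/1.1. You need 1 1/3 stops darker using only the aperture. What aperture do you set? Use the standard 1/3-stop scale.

Aperture: f/1.1 → f/1.2 → f/1.4 → f/1.6 → f/1.8 — 1 1/3 stops smaller aperture (darker).

f/1.8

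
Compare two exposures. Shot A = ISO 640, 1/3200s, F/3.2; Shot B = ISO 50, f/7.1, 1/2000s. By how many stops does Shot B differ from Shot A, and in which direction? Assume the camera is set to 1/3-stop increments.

Aperture: f/3.2 → f/3.5 → f/4 → f/4.5 → f/5 → f/5.6 → f/6.3 → f/7.1 — 2 1/3 stops stopped down (darker).
Shutter speed: 1/3200 → 1/2500 → 1/2000 — 2/3 stop slower (brighter).
ISO: 640 → 500 → 400 → 320 → 250 → 200 → 160 → 125 → 100 → 80 → 64 → 50 — 3 2/3 stops lower (darker).
Net: −2 1/3 +2/3 −3 2/3 = −5 1/3 stops.

5 1/3 stops darker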